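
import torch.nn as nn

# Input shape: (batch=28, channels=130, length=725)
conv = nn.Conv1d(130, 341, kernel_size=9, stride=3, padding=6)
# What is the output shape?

Input shape: (28, 130, 725)
Output shape: (28, 341, 243)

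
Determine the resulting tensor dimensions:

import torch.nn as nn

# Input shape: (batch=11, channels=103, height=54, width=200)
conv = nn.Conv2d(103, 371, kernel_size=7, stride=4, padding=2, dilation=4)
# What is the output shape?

Input shape: (11, 103, 54, 200)
Output shape: (11, 371, 9, 45)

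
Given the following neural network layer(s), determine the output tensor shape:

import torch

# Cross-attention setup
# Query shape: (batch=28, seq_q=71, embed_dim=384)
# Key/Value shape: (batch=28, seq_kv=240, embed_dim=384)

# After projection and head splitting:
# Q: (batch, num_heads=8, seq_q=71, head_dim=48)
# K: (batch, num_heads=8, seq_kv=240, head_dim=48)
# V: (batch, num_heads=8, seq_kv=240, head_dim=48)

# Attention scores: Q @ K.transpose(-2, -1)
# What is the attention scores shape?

Input shape: (28, 71, 384)
Output shape: (28, 8, 71, 240)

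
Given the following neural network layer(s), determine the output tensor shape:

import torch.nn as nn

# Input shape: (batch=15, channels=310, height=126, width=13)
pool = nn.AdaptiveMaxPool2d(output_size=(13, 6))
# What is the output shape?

Input shape: (15, 310, 126, 13)
Output shape: (15, 310, 13, 6)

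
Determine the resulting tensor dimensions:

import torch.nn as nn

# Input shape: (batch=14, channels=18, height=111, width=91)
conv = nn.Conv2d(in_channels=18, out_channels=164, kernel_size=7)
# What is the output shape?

Input shape: (14, 18, 111, 91)
Output shape: (14, 164, 105, 85)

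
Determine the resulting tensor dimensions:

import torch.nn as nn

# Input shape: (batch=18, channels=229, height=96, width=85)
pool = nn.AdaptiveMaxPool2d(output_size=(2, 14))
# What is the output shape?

Input shape: (18, 229, 96, 85)
Output shape: (18, 229, 2, 14)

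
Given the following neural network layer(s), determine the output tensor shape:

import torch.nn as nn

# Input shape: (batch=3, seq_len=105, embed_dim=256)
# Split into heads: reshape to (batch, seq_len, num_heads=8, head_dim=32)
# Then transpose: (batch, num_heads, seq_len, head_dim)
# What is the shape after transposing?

Input shape: (3, 105, 256)
  -> after reshape: (3, 105, 8, 32)
Output shape: (3, 8, 105, 32)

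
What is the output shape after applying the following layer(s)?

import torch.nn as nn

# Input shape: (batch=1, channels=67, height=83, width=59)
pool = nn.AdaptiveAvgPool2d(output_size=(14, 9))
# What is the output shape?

Input shape: (1, 67, 83, 59)
Output shape: (1, 67, 14, 9)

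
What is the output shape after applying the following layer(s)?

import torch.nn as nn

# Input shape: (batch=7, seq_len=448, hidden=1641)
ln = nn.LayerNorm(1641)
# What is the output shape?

Input shape: (7, 448, 1641)
Output shape: (7, 448, 1641)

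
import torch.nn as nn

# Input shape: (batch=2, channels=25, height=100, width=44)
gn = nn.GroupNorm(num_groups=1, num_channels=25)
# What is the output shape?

Input shape: (2, 25, 100, 44)
Output shape: (2, 25, 100, 44)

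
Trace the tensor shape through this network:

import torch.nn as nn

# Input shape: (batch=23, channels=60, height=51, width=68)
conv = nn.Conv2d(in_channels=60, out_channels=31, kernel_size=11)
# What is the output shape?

Input shape: (23, 60, 51, 68)
Output shape: (23, 31, 41, 58)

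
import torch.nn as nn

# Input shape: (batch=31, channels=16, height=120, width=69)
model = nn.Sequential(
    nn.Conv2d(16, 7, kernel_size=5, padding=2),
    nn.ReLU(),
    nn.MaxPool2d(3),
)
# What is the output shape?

Input shape: (31, 16, 120, 69)
  -> after Conv2d: (31, 7, 120, 69)
  -> after ReLU: (31, 7, 120, 69)
Output shape: (31, 7, 40, 23)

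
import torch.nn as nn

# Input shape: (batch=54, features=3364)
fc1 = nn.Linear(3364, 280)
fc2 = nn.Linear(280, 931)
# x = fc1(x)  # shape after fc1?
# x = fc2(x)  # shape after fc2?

Input shape: (54, 3364)
  -> after fc1: (54, 280)
Output shape: (54, 931)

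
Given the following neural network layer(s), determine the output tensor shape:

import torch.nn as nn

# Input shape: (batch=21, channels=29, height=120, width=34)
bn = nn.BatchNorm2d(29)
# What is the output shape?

Input shape: (21, 29, 120, 34)
Output shape: (21, 29, 120, 34)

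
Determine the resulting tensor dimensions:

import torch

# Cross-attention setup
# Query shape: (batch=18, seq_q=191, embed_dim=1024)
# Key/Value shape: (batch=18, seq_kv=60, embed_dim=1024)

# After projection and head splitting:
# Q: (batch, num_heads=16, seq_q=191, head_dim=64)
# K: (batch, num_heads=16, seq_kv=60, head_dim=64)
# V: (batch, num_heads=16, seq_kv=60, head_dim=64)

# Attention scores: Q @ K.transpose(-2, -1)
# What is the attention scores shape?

Input shape: (18, 191, 1024)
Output shape: (18, 16, 191, 60)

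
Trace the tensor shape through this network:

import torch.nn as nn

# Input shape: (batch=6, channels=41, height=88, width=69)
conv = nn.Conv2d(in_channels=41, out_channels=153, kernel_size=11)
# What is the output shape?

Input shape: (6, 41, 88, 69)
Output shape: (6, 153, 78, 59)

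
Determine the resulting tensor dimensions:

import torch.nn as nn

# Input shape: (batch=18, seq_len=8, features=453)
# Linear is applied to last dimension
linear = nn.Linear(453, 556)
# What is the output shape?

Input shape: (18, 8, 453)
Output shape: (18, 8, 556)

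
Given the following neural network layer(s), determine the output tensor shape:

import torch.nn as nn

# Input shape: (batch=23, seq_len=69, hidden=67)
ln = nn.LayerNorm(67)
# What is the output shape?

Input shape: (23, 69, 67)
Output shape: (23, 69, 67)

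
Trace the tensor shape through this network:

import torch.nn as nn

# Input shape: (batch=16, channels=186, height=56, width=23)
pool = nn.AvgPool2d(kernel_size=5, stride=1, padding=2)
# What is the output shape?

Input shape: (16, 186, 56, 23)
Output shape: (16, 186, 56, 23)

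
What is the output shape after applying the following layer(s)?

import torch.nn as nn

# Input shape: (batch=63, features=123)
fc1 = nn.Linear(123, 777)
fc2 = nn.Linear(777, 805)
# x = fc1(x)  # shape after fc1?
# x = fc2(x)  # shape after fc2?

Input shape: (63, 123)
  -> after fc1: (63, 777)
Output shape: (63, 805)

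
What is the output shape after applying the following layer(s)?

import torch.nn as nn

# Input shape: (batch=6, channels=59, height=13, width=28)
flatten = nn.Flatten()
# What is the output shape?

Input shape: (6, 59, 13, 28)
Output shape: (6, 21476)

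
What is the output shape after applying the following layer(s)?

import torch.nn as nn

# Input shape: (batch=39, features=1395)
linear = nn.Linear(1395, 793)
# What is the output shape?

Input shape: (39, 1395)
Output shape: (39, 793)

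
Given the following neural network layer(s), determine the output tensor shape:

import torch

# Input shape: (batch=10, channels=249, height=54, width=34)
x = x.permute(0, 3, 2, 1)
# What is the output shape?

Input shape: (10, 249, 54, 34)
Output shape: (10, 34, 54, 249)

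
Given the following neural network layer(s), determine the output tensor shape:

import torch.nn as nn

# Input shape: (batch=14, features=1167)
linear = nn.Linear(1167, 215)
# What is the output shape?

Input shape: (14, 1167)
Output shape: (14, 215)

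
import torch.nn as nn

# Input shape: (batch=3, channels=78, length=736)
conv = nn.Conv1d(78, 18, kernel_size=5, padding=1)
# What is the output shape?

Input shape: (3, 78, 736)
Output shape: (3, 18, 734)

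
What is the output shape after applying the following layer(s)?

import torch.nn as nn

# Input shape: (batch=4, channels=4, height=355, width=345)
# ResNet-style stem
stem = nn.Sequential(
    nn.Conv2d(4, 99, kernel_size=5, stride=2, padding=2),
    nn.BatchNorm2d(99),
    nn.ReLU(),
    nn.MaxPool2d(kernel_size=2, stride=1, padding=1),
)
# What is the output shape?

Input shape: (4, 4, 355, 345)
  -> after Conv2d 5x5 stride=2: (4, 99, 178, 173)
Output shape: (4, 99, 179, 174)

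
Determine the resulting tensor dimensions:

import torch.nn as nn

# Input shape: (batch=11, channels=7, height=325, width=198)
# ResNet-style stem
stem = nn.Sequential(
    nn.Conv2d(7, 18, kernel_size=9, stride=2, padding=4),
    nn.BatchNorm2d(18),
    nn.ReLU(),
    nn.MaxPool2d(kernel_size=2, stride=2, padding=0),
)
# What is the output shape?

Input shape: (11, 7, 325, 198)
  -> after Conv2d 9x9 stride=2: (11, 18, 163, 99)
Output shape: (11, 18, 81, 49)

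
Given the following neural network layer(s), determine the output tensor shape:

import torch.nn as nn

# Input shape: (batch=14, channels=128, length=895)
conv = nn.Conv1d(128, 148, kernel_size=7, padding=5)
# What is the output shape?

Input shape: (14, 128, 895)
Output shape: (14, 148, 899)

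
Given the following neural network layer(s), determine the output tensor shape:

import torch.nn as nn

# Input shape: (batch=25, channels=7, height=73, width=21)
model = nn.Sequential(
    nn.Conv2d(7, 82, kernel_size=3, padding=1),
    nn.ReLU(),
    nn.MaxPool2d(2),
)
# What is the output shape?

Input shape: (25, 7, 73, 21)
  -> after Conv2d: (25, 82, 73, 21)
  -> after ReLU: (25, 82, 73, 21)
Output shape: (25, 82, 36, 10)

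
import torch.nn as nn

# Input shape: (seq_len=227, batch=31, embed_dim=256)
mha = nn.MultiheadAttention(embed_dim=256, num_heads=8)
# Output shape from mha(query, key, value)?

Input shape: (227, 31, 256)
Output shape: (227, 31, 256)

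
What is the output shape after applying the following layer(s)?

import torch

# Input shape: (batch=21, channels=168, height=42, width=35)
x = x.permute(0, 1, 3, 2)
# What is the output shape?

Input shape: (21, 168, 42, 35)
Output shape: (21, 168, 35, 42)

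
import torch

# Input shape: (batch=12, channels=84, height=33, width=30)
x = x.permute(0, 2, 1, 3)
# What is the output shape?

Input shape: (12, 84, 33, 30)
Output shape: (12, 33, 84, 30)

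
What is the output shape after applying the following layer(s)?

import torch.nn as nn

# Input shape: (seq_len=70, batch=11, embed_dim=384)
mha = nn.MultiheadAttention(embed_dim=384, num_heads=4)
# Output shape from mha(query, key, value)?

Input shape: (70, 11, 384)
Output shape: (70, 11, 384)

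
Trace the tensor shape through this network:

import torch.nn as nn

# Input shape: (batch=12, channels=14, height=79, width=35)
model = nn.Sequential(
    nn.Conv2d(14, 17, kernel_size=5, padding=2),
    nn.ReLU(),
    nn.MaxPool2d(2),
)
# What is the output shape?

Input shape: (12, 14, 79, 35)
  -> after Conv2d: (12, 17, 79, 35)
  -> after ReLU: (12, 17, 79, 35)
Output shape: (12, 17, 39, 17)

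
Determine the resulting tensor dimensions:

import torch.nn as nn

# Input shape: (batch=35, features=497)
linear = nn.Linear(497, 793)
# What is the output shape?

Input shape: (35, 497)
Output shape: (35, 793)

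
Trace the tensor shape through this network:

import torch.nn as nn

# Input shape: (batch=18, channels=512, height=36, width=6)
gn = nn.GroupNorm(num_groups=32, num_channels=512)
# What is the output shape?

Input shape: (18, 512, 36, 6)
Output shape: (18, 512, 36, 6)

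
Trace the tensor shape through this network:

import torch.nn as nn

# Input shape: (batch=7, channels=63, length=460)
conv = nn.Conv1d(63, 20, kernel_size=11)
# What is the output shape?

Input shape: (7, 63, 460)
Output shape: (7, 20, 450)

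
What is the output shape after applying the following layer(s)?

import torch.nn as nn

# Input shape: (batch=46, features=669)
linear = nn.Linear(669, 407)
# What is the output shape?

Input shape: (46, 669)
Output shape: (46, 407)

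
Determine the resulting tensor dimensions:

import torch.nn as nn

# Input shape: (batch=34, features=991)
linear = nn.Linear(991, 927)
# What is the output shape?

Input shape: (34, 991)
Output shape: (34, 927)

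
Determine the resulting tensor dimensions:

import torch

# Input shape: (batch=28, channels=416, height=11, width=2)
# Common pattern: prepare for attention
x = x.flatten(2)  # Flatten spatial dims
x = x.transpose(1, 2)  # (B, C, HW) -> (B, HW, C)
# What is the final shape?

Input shape: (28, 416, 11, 2)
  -> after flatten(2): (28, 416, 22)
Output shape: (28, 22, 416)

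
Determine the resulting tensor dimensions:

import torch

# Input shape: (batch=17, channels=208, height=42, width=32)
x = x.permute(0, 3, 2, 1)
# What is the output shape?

Input shape: (17, 208, 42, 32)
Output shape: (17, 32, 42, 208)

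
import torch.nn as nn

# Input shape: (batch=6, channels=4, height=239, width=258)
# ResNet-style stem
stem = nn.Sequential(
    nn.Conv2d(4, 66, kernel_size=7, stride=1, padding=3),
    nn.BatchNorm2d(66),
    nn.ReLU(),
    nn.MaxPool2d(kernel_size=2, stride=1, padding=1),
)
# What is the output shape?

Input shape: (6, 4, 239, 258)
  -> after Conv2d 7x7 stride=1: (6, 66, 239, 258)
Output shape: (6, 66, 240, 259)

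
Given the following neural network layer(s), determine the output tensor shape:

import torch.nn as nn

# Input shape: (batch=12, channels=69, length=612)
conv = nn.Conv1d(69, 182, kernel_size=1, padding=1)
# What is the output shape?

Input shape: (12, 69, 612)
Output shape: (12, 182, 614)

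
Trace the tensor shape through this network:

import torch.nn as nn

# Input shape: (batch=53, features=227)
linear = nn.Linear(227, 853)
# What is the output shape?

Input shape: (53, 227)
Output shape: (53, 853)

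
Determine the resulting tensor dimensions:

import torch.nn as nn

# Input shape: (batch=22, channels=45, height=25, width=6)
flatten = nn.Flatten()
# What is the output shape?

Input shape: (22, 45, 25, 6)
Output shape: (22, 6750)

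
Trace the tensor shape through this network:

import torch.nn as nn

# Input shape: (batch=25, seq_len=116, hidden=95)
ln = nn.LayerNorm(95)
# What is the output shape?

Input shape: (25, 116, 95)
Output shape: (25, 116, 95)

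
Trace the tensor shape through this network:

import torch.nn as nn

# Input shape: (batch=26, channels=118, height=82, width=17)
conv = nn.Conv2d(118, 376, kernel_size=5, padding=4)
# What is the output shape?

Input shape: (26, 118, 82, 17)
Output shape: (26, 376, 86, 21)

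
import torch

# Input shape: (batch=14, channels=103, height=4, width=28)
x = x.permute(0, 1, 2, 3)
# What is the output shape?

Input shape: (14, 103, 4, 28)
Output shape: (14, 103, 4, 28)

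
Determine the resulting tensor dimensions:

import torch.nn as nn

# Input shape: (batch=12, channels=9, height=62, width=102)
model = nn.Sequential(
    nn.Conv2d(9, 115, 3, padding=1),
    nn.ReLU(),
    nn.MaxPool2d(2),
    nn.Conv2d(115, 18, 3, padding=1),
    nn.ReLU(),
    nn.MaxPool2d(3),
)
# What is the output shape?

Input shape: (12, 9, 62, 102)
  -> after first Conv2d: (12, 115, 62, 102)
  -> after first MaxPool2d: (12, 115, 31, 51)
  -> after second Conv2d: (12, 18, 31, 51)
Output shape: (12, 18, 10, 17)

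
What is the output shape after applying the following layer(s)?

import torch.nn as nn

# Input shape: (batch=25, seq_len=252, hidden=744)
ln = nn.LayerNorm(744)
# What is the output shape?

Input shape: (25, 252, 744)
Output shape: (25, 252, 744)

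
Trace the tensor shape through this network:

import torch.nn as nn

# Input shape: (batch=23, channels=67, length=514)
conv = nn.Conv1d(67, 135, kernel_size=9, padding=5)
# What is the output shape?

Input shape: (23, 67, 514)
Output shape: (23, 135, 516)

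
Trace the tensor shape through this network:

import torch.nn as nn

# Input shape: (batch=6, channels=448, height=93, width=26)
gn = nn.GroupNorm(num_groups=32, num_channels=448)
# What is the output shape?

Input shape: (6, 448, 93, 26)
Output shape: (6, 448, 93, 26)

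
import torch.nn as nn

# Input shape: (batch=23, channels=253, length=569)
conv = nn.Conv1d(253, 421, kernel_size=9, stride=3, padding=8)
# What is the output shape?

Input shape: (23, 253, 569)
Output shape: (23, 421, 193)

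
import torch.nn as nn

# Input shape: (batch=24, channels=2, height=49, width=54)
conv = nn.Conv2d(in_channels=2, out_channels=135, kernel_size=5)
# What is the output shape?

Input shape: (24, 2, 49, 54)
Output shape: (24, 135, 45, 50)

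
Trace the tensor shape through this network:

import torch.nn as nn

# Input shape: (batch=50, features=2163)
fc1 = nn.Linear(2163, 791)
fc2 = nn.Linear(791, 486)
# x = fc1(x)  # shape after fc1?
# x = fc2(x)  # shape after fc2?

Input shape: (50, 2163)
  -> after fc1: (50, 791)
Output shape: (50, 486)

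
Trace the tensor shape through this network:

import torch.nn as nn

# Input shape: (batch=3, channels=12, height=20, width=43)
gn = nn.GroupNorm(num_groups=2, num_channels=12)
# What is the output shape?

Input shape: (3, 12, 20, 43)
Output shape: (3, 12, 20, 43)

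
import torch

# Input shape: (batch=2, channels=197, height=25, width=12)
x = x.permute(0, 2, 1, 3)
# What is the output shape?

Input shape: (2, 197, 25, 12)
Output shape: (2, 25, 197, 12)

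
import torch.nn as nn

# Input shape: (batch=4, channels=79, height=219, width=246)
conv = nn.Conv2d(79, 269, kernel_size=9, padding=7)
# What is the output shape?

Input shape: (4, 79, 219, 246)
Output shape: (4, 269, 225, 252)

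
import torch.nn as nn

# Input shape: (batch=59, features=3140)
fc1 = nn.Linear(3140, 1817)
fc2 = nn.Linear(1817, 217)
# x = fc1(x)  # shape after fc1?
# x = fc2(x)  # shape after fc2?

Input shape: (59, 3140)
  -> after fc1: (59, 1817)
Output shape: (59, 217)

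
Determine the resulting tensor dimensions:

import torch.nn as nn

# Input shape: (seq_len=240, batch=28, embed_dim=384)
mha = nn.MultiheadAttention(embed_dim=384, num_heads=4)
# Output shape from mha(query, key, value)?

Input shape: (240, 28, 384)
Output shape: (240, 28, 384)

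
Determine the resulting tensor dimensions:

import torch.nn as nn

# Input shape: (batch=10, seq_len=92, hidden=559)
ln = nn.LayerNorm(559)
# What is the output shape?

Input shape: (10, 92, 559)
Output shape: (10, 92, 559)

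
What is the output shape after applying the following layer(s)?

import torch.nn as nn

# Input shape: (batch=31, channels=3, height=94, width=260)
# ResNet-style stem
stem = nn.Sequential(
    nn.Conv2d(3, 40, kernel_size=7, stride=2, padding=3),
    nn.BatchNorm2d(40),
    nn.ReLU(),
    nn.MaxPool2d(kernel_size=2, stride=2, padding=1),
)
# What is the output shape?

Input shape: (31, 3, 94, 260)
  -> after Conv2d 7x7 stride=2: (31, 40, 47, 130)
Output shape: (31, 40, 24, 66)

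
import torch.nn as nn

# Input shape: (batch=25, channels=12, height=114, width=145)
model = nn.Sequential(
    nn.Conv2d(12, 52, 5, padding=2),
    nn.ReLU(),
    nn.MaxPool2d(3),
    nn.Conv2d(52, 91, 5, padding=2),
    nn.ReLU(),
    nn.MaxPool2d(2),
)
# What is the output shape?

Input shape: (25, 12, 114, 145)
  -> after first Conv2d: (25, 52, 114, 145)
  -> after first MaxPool2d: (25, 52, 38, 48)
  -> after second Conv2d: (25, 91, 38, 48)
Output shape: (25, 91, 19, 24)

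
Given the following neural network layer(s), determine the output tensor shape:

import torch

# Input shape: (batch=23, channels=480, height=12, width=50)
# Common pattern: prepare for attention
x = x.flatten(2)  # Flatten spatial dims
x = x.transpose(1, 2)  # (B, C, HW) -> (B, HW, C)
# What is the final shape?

Input shape: (23, 480, 12, 50)
  -> after flatten(2): (23, 480, 600)
Output shape: (23, 600, 480)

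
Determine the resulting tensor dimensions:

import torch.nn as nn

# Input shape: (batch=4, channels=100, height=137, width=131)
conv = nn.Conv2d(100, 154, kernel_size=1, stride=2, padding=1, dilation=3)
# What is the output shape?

Input shape: (4, 100, 137, 131)
Output shape: (4, 154, 70, 67)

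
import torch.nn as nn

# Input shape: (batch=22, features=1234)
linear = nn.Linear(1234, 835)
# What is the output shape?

Input shape: (22, 1234)
Output shape: (22, 835)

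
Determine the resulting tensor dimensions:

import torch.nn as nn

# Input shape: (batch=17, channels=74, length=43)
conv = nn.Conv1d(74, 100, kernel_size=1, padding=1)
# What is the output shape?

Input shape: (17, 74, 43)
Output shape: (17, 100, 45)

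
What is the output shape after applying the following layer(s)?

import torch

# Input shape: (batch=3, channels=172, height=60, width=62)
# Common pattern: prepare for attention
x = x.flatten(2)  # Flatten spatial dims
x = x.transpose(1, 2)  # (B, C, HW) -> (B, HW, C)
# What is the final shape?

Input shape: (3, 172, 60, 62)
  -> after flatten(2): (3, 172, 3720)
Output shape: (3, 3720, 172)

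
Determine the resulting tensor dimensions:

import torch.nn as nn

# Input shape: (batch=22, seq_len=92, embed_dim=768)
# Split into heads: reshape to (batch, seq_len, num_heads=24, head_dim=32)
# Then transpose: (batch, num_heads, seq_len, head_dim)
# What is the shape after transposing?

Input shape: (22, 92, 768)
  -> after reshape: (22, 92, 24, 32)
Output shape: (22, 24, 92, 32)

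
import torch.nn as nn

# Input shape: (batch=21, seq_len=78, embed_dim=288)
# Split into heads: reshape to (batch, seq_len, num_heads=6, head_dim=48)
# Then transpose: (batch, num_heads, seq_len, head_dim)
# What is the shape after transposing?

Input shape: (21, 78, 288)
  -> after reshape: (21, 78, 6, 48)
Output shape: (21, 6, 78, 48)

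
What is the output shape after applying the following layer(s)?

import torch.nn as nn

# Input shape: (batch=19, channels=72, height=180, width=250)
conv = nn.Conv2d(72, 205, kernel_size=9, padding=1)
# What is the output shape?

Input shape: (19, 72, 180, 250)
Output shape: (19, 205, 174, 244)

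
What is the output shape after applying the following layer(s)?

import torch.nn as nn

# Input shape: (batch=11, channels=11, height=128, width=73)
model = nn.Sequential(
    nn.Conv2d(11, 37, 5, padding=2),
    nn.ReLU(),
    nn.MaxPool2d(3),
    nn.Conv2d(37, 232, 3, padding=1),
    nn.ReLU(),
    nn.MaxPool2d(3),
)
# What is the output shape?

Input shape: (11, 11, 128, 73)
  -> after first Conv2d: (11, 37, 128, 73)
  -> after first MaxPool2d: (11, 37, 42, 24)
  -> after second Conv2d: (11, 232, 42, 24)
Output shape: (11, 232, 14, 8)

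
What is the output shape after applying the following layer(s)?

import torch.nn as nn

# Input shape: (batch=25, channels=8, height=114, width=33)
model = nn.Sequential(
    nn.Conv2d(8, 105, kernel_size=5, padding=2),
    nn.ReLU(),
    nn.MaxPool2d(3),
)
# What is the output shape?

Input shape: (25, 8, 114, 33)
  -> after Conv2d: (25, 105, 114, 33)
  -> after ReLU: (25, 105, 114, 33)
Output shape: (25, 105, 38, 11)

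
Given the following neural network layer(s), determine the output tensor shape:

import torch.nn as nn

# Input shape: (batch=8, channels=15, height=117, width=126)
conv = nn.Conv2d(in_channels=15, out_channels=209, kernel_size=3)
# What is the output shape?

Input shape: (8, 15, 117, 126)
Output shape: (8, 209, 115, 124)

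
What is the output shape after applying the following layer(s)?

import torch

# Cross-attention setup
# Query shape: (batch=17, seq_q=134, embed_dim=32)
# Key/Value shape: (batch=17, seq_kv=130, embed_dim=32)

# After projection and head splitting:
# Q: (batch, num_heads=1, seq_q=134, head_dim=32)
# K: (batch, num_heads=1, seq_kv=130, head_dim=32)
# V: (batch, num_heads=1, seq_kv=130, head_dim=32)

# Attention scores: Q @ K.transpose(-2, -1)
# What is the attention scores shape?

Input shape: (17, 134, 32)
Output shape: (17, 1, 134, 130)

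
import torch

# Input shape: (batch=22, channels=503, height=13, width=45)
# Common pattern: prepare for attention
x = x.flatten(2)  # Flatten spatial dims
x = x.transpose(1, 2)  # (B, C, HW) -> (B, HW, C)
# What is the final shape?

Input shape: (22, 503, 13, 45)
  -> after flatten(2): (22, 503, 585)
Output shape: (22, 585, 503)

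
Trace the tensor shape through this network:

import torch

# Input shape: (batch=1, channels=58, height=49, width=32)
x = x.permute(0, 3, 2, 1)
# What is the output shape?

Input shape: (1, 58, 49, 32)
Output shape: (1, 32, 49, 58)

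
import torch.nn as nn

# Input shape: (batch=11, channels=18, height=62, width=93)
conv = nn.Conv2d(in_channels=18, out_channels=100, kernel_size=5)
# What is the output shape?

Input shape: (11, 18, 62, 93)
Output shape: (11, 100, 58, 89)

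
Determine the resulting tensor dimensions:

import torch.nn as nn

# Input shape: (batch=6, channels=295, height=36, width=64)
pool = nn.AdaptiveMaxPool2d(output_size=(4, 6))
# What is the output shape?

Input shape: (6, 295, 36, 64)
Output shape: (6, 295, 4, 6)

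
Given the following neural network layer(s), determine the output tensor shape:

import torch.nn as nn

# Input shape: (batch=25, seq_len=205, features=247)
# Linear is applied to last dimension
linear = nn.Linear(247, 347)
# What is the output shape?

Input shape: (25, 205, 247)
Output shape: (25, 205, 347)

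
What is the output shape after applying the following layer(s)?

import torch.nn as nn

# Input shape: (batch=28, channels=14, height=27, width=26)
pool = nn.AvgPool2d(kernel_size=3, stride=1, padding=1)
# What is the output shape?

Input shape: (28, 14, 27, 26)
Output shape: (28, 14, 27, 26)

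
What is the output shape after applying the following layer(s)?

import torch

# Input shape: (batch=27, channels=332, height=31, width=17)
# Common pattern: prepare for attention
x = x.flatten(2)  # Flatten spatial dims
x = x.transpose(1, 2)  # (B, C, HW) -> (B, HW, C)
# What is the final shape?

Input shape: (27, 332, 31, 17)
  -> after flatten(2): (27, 332, 527)
Output shape: (27, 527, 332)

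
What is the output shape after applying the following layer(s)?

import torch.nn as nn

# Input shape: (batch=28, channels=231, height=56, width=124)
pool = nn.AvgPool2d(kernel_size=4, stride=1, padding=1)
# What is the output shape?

Input shape: (28, 231, 56, 124)
Output shape: (28, 231, 55, 123)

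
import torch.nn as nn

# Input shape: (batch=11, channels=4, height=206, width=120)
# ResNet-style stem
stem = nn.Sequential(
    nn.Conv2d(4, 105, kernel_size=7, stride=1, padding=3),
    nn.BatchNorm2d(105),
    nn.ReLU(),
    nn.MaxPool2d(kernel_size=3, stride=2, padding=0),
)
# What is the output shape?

Input shape: (11, 4, 206, 120)
  -> after Conv2d 7x7 stride=1: (11, 105, 206, 120)
Output shape: (11, 105, 102, 59)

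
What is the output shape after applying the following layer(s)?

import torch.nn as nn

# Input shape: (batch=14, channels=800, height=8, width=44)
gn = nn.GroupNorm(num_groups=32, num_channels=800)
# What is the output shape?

Input shape: (14, 800, 8, 44)
Output shape: (14, 800, 8, 44)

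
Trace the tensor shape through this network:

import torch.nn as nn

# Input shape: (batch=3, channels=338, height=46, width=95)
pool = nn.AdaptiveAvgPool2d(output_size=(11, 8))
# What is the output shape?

Input shape: (3, 338, 46, 95)
Output shape: (3, 338, 11, 8)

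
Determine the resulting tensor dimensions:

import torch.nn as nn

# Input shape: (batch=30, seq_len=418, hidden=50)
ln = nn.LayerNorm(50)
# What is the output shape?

Input shape: (30, 418, 50)
Output shape: (30, 418, 50)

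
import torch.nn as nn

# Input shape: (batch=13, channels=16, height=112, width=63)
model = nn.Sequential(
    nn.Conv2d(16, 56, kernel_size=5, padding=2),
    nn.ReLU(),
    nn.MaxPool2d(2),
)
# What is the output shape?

Input shape: (13, 16, 112, 63)
  -> after Conv2d: (13, 56, 112, 63)
  -> after ReLU: (13, 56, 112, 63)
Output shape: (13, 56, 56, 31)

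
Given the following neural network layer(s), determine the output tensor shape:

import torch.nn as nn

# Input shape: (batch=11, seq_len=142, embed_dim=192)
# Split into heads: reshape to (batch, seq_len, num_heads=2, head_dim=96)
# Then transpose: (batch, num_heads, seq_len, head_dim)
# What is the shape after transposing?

Input shape: (11, 142, 192)
  -> after reshape: (11, 142, 2, 96)
Output shape: (11, 2, 142, 96)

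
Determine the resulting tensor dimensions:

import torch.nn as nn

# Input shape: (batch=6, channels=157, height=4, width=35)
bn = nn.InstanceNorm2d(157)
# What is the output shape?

Input shape: (6, 157, 4, 35)
Output shape: (6, 157, 4, 35)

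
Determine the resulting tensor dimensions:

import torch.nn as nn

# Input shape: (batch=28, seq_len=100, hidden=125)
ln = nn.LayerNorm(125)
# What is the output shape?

Input shape: (28, 100, 125)
Output shape: (28, 100, 125)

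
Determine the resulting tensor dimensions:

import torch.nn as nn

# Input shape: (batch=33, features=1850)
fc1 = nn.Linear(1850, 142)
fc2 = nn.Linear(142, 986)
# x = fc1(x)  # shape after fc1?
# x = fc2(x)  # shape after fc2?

Input shape: (33, 1850)
  -> after fc1: (33, 142)
Output shape: (33, 986)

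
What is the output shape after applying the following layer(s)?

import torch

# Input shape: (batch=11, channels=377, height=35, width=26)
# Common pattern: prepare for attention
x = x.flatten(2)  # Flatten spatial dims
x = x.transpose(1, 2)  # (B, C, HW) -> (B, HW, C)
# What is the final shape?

Input shape: (11, 377, 35, 26)
  -> after flatten(2): (11, 377, 910)
Output shape: (11, 910, 377)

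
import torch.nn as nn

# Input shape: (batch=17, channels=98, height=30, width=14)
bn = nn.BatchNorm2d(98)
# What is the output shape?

Input shape: (17, 98, 30, 14)
Output shape: (17, 98, 30, 14)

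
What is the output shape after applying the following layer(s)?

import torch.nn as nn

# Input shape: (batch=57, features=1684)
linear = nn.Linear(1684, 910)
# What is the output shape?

Input shape: (57, 1684)
Output shape: (57, 910)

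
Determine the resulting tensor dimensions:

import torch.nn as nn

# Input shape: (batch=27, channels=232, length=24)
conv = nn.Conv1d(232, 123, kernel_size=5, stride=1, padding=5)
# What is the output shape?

Input shape: (27, 232, 24)
Output shape: (27, 123, 30)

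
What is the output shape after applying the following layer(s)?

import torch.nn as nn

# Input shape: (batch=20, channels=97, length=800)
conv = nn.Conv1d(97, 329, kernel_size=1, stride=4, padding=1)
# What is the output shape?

Input shape: (20, 97, 800)
Output shape: (20, 329, 201)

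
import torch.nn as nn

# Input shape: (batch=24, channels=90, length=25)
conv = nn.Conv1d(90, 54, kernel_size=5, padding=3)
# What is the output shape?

Input shape: (24, 90, 25)
Output shape: (24, 54, 27)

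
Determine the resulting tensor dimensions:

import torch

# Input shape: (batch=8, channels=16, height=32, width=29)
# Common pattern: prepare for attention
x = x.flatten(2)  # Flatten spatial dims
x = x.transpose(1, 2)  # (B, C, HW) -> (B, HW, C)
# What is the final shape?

Input shape: (8, 16, 32, 29)
  -> after flatten(2): (8, 16, 928)
Output shape: (8, 928, 16)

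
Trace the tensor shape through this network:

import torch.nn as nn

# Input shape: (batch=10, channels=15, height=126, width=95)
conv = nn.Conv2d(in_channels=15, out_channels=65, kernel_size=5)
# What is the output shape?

Input shape: (10, 15, 126, 95)
Output shape: (10, 65, 122, 91)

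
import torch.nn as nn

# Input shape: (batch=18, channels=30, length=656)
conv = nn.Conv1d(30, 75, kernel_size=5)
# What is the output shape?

Input shape: (18, 30, 656)
Output shape: (18, 75, 652)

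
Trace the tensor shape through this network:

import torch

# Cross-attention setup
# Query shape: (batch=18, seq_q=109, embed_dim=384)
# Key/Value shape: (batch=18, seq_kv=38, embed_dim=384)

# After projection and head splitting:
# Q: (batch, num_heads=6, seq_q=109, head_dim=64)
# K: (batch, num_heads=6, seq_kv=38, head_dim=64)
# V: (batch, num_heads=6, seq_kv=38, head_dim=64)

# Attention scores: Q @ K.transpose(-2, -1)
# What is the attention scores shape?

Input shape: (18, 109, 384)
Output shape: (18, 6, 109, 38)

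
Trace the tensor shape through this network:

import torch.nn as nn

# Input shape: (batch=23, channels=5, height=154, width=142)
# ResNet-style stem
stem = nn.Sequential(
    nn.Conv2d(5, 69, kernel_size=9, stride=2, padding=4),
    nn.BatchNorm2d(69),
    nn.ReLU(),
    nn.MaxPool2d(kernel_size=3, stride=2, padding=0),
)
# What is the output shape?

Input shape: (23, 5, 154, 142)
  -> after Conv2d 9x9 stride=2: (23, 69, 77, 71)
Output shape: (23, 69, 38, 35)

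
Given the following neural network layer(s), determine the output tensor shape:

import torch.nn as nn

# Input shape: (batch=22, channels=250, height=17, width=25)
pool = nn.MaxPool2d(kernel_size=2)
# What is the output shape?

Input shape: (22, 250, 17, 25)
Output shape: (22, 250, 8, 12)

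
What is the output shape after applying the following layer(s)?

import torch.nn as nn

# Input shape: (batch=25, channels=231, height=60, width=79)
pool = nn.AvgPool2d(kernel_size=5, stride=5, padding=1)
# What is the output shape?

Input shape: (25, 231, 60, 79)
Output shape: (25, 231, 12, 16)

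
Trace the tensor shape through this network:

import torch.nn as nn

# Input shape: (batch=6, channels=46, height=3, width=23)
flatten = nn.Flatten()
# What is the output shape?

Input shape: (6, 46, 3, 23)
Output shape: (6, 3174)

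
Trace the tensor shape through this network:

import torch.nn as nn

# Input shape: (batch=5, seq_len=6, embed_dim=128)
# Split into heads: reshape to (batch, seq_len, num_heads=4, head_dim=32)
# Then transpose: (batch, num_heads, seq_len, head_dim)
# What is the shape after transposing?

Input shape: (5, 6, 128)
  -> after reshape: (5, 6, 4, 32)
Output shape: (5, 4, 6, 32)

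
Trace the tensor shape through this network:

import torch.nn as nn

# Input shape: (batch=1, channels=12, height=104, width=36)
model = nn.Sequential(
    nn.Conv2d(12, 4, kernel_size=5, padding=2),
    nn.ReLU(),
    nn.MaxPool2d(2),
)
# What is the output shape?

Input shape: (1, 12, 104, 36)
  -> after Conv2d: (1, 4, 104, 36)
  -> after ReLU: (1, 4, 104, 36)
Output shape: (1, 4, 52, 18)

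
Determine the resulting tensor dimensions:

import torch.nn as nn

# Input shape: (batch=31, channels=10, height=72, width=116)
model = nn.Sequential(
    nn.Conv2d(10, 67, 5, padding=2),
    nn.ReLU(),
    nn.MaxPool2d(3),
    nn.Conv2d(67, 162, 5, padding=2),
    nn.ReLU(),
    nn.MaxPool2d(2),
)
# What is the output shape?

Input shape: (31, 10, 72, 116)
  -> after first Conv2d: (31, 67, 72, 116)
  -> after first MaxPool2d: (31, 67, 24, 38)
  -> after second Conv2d: (31, 162, 24, 38)
Output shape: (31, 162, 12, 19)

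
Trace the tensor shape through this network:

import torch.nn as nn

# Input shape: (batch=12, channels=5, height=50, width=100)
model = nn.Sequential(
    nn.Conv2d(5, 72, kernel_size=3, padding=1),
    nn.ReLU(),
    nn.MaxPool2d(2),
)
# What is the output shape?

Input shape: (12, 5, 50, 100)
  -> after Conv2d: (12, 72, 50, 100)
  -> after ReLU: (12, 72, 50, 100)
Output shape: (12, 72, 25, 50)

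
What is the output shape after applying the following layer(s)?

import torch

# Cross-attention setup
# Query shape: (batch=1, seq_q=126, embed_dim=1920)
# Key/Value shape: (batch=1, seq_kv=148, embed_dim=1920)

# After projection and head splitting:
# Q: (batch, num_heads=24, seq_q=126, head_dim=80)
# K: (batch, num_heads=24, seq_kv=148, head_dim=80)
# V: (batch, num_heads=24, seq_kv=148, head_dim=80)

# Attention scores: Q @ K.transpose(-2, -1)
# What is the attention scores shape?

Input shape: (1, 126, 1920)
Output shape: (1, 24, 126, 148)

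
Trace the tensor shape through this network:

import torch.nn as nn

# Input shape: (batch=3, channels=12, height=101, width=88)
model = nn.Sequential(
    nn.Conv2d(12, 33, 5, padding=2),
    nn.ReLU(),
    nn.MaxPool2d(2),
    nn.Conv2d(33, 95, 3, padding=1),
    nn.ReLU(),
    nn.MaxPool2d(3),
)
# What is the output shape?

Input shape: (3, 12, 101, 88)
  -> after first Conv2d: (3, 33, 101, 88)
  -> after first MaxPool2d: (3, 33, 50, 44)
  -> after second Conv2d: (3, 95, 50, 44)
Output shape: (3, 95, 16, 14)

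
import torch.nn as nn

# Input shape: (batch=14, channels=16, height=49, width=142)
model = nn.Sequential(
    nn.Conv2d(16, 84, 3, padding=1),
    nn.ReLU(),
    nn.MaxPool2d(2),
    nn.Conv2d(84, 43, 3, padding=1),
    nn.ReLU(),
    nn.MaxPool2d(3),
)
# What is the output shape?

Input shape: (14, 16, 49, 142)
  -> after first Conv2d: (14, 84, 49, 142)
  -> after first MaxPool2d: (14, 84, 24, 71)
  -> after second Conv2d: (14, 43, 24, 71)
Output shape: (14, 43, 8, 23)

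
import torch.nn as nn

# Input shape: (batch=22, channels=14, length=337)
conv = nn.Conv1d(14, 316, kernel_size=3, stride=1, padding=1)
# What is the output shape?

Input shape: (22, 14, 337)
Output shape: (22, 316, 337)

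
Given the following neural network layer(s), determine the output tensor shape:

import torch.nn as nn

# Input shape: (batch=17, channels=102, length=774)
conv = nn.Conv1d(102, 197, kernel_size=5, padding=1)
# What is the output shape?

Input shape: (17, 102, 774)
Output shape: (17, 197, 772)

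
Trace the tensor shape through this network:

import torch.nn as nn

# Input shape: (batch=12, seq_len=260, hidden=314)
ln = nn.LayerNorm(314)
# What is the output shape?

Input shape: (12, 260, 314)
Output shape: (12, 260, 314)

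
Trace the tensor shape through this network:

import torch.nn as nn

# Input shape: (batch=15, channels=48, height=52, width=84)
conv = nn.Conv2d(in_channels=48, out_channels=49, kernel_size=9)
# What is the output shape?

Input shape: (15, 48, 52, 84)
Output shape: (15, 49, 44, 76)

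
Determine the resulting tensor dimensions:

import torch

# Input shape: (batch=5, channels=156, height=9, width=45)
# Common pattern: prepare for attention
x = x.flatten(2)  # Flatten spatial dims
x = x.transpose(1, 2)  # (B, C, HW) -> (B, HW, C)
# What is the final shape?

Input shape: (5, 156, 9, 45)
  -> after flatten(2): (5, 156, 405)
Output shape: (5, 405, 156)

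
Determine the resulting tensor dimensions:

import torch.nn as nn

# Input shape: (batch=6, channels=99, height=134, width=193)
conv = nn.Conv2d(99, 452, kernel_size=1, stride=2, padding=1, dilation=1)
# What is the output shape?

Input shape: (6, 99, 134, 193)
Output shape: (6, 452, 68, 98)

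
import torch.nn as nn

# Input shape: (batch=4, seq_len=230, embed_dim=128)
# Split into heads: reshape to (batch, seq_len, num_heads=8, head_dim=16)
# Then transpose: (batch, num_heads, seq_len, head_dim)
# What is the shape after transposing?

Input shape: (4, 230, 128)
  -> after reshape: (4, 230, 8, 16)
Output shape: (4, 8, 230, 16)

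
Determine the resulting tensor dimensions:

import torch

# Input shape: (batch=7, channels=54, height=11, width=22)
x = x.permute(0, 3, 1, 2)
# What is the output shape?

Input shape: (7, 54, 11, 22)
Output shape: (7, 22, 54, 11)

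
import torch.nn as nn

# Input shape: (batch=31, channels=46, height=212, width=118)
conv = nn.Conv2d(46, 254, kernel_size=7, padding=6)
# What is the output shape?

Input shape: (31, 46, 212, 118)
Output shape: (31, 254, 218, 124)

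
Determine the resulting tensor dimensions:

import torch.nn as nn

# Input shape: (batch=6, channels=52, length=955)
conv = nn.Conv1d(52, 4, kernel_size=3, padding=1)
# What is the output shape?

Input shape: (6, 52, 955)
Output shape: (6, 4, 955)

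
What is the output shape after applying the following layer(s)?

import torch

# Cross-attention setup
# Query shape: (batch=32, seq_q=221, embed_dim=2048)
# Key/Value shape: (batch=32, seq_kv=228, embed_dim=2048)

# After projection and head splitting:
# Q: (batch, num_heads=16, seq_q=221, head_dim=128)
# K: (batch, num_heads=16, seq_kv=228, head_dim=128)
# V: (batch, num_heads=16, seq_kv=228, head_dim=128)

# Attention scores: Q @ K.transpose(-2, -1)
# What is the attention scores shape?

Input shape: (32, 221, 2048)
Output shape: (32, 16, 221, 228)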